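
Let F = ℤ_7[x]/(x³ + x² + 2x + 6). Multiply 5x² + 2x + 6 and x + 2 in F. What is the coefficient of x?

Multiply in ℤ_7[x]: (5x² + 2x + 6)·(x + 2) = 5x³ + 5x² + 3x + 5.
Reduce using x³ ≡ 6x² + 5x + 1 (mod x³ + x² + 2x + 6).
Reduced: 3.

0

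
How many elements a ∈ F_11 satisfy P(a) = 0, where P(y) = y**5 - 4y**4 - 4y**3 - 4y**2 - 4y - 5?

4

Evaluate at each of the 11 elements of F_11:
P(0) = 6; P(1) = 2; P(2) = 6; P(3) = 0 → root; P(4) = 0 → root; P(5) = 0 → root; P(6) = 4; P(7) = 3; P(8) = 7; P(9) = 0 → root; P(10) = 5.
Roots: {3, 4, 5, 9}.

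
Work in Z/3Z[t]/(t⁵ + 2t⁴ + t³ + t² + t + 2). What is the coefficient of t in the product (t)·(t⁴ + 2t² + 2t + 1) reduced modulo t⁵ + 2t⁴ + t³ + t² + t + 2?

0

Multiply in Z/3Z[t]: (t)·(t⁴ + 2t² + 2t + 1) = t⁵ + 2t³ + 2t² + t.
Reduce using t⁵ ≡ t⁴ + 2t³ + 2t² + 2t + 1 (mod t⁵ + 2t⁴ + t³ + t² + t + 2).
Reduced: t⁴ + t³ + t² + 1.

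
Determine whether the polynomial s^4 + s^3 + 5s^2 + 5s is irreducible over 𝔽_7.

No

Write m(s) = s^4 + s^3 + 5s^2 + 5s.
Check for roots in 𝔽_7: m(0) = 0 → root; m(1) = 5; m(2) = 5; m(3) = 0 → root; m(4) = 0 → root; m(5) = 4; m(6) = 0 → root.
m(0) = 0, so (s) divides m(s); m is reducible.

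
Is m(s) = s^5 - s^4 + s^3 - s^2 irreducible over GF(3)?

Check for roots in GF(3): m(0) = 0 → root; m(1) = 0 → root; m(2) = 2.
m(0) = 0, so (s) divides m(s); m is reducible.

No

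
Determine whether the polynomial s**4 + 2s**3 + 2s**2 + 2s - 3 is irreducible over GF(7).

Write h(s) = s**4 + 2s**3 + 2s**2 + 2s - 3.
Check for roots in GF(7): h(0) = 4; h(1) = 4; h(2) = 6; h(3) = 2; h(4) = 1; h(5) = 1; h(6) = 3.
No roots, so no linear factors.
Degree-2 irreducible divisors: test the 21 monic irreducibles of degree 2 over GF(7).
None of them divide h (all give nonzero remainder).
No irreducible factor of degree ≤ 2 exists, so h is irreducible over GF(7).

Yes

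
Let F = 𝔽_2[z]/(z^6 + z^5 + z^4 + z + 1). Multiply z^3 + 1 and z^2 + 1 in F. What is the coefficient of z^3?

1

Multiply in 𝔽_2[z]: (z^3 + 1)·(z^2 + 1) = z^5 + z^3 + z^2 + 1.
Reduced: z^5 + z^3 + z^2 + 1.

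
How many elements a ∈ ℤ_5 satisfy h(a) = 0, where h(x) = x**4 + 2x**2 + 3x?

Evaluate at each of the 5 elements of ℤ_5:
h(0) = 0 → root; h(1) = 1; h(2) = 0 → root; h(3) = 3; h(4) = 0 → root.
Roots: {0, 2, 4}.

3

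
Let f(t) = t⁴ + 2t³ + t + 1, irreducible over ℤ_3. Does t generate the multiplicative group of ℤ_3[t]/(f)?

|GF(3^4)^×| = 3^4 − 1 = 80. Prime factorization: 80 = 2^4·5.
f is primitive ⇔ t has order 80 in GF(3)[t]/(f), i.e. t^(80/q) ≠ 1 for each prime q | 80.
t^(40) mod f = 1
t^(16) mod f = 2t² + 2t + 1.
Since t^(40) = 1, the order of t divides 40 < 80; not primitive.

No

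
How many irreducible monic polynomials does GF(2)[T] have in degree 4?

3

By the necklace-counting formula, N_2(4) = (1/4) Σ_{d|4} μ(4/d)·2^d.
Divisors of 4: 1, 2, 4; μ(4/d) for each: 0, -1, 1.
Σ = − 2^2 + 2^4 = 12.
N = 12/4 = 3.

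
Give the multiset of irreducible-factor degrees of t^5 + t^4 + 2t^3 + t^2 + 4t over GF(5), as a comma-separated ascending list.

Write f(t) = t^5 + t^4 + 2t^3 + t^2 + 4t.
Roots in GF(5): f(0) = 0 → root; f(1) = 4; f(2) = 1; f(3) = 4; f(4) = 0 → root.
Linear factors from roots: (t), (t + 1).
Complete factorization: f(t) = (t)·(t + 1)·(t^3 + 2t + 4).
Factor degrees with multiplicity: 1 + 1 + 3 = 5.

1, 1, 3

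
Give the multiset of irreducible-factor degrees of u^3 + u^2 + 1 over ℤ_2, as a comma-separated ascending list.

Write h(u) = u^3 + u^2 + 1.
Roots in ℤ_2: h(0) = 1; h(1) = 1.
Complete factorization: h(u) = (u^3 + u^2 + 1).
Factor degrees with multiplicity: 3 = 3.

3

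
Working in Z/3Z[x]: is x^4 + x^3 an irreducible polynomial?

No

Write P(x) = x^4 + x^3.
Check for roots in Z/3Z: P(0) = 0 → root; P(1) = 2; P(2) = 0 → root.
P(0) = 0, so (x) divides P(x); P is reducible.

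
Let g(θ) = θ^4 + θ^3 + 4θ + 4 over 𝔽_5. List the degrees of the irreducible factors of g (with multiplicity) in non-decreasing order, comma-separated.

Roots in 𝔽_5: g(0) = 4; g(1) = 0 → root; g(2) = 1; g(3) = 4; g(4) = 0 → root.
Linear factors from roots: (θ + 4), (θ + 1).
Complete factorization: g(θ) = (θ + 1)·(θ + 4)·(θ^2 + θ + 1).
Factor degrees with multiplicity: 1 + 1 + 2 = 4.

1, 1, 2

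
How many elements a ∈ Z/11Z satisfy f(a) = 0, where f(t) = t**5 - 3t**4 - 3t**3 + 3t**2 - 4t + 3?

Evaluate at each of the 11 elements of Z/11Z:
f(0) = 3; f(1) = 8; f(2) = 0 → root; f(3) = 3; f(4) = 0 → root; f(5) = 9; f(6) = 5; f(7) = 7; f(8) = 0 → root; f(9) = 0 → root; f(10) = 9.
Roots: {2, 4, 8, 9}.

4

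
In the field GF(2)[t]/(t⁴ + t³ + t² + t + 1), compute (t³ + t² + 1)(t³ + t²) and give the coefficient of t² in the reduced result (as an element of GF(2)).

Multiply in GF(2)[t]: (t³ + t² + 1)·(t³ + t²) = t⁶ + t⁴ + t³ + t².
Reduce using t⁴ ≡ t³ + t² + t + 1 (mod t⁴ + t³ + t² + t + 1).
Reduced: 1.

0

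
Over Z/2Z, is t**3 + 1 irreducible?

Write f(t) = t**3 + 1.
Check for roots in Z/2Z: f(0) = 1; f(1) = 0 → root.
f(1) = 0, so (t − 1) divides f(t); f is reducible.

No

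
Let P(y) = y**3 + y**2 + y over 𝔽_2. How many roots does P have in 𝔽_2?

Evaluate at each of the 2 elements of 𝔽_2:
P(0) = 0 → root; P(1) = 1.
Roots: {0}.

1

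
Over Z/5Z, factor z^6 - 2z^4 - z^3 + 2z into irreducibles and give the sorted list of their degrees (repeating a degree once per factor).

Write g(z) = z^6 - 2z^4 - z^3 + 2z.
Roots in Z/5Z: g(0) = 0 → root; g(1) = 0 → root; g(2) = 3; g(3) = 1; g(4) = 3.
Linear factors from roots: (z), (z - 1).
Complete factorization: g(z) = (z)·(z - 1)·(z^2 - 2)·(z^2 + z + 1).
Factor degrees with multiplicity: 1 + 1 + 2 + 2 = 6.

1, 1, 2, 2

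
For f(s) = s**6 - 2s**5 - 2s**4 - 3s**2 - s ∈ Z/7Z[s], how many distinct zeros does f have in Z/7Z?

Evaluate at each of the 7 elements of Z/7Z:
f(0) = 0 → root; f(1) = 0 → root; f(2) = 3; f(3) = 2; f(4) = 0 → root; f(5) = 2; f(6) = 6.
Roots: {0, 1, 4}.

3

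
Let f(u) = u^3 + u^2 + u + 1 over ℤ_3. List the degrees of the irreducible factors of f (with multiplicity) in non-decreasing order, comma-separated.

Roots in ℤ_3: f(0) = 1; f(1) = 1; f(2) = 0 → root.
Linear factors from roots: (u + 1).
Complete factorization: f(u) = (u + 1)·(u^2 + 1).
Factor degrees with multiplicity: 1 + 2 = 3.

1, 2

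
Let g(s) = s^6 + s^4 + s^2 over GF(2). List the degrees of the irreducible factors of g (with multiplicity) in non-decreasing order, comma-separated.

Roots in GF(2): g(0) = 0 → root; g(1) = 1.
Linear factors from roots: (s).
Complete factorization: g(s) = (s)^2·(s^2 + s + 1)^2.
Factor degrees with multiplicity: 1 + 1 + 2 + 2 = 6.

1, 1, 2, 2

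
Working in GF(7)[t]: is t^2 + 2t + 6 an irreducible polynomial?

No

Write g(t) = t^2 + 2t + 6.
Check for roots in GF(7): g(0) = 6; g(1) = 2; g(2) = 0 → root; g(3) = 0 → root; g(4) = 2; g(5) = 6; g(6) = 5.
g(2) = 0, so (t − 2) divides g(t); g is reducible.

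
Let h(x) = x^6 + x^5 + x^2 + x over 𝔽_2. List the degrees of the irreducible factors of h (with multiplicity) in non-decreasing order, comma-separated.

1, 1, 1, 1, 1, 1

Roots in 𝔽_2: h(0) = 0 → root; h(1) = 0 → root.
Linear factors from roots: (x), (x + 1).
Complete factorization: h(x) = (x)·(x + 1)^5.
Factor degrees with multiplicity: 1 + 1 + 1 + 1 + 1 + 1 = 6.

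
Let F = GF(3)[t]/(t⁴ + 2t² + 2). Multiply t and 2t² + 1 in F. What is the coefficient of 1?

Multiply in GF(3)[t]: (t)·(2t² + 1) = 2t³ + t.
Reduced: 2t³ + t.

0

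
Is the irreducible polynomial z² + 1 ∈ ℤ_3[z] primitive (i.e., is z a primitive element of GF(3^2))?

Write f(z) = z² + 1.
|GF(3^2)^×| = 3^2 − 1 = 8. Prime factorization: 8 = 2^3.
f is primitive ⇔ z has order 8 in GF(3)[z]/(f), i.e. z^(8/q) ≠ 1 for each prime q | 8.
z^(4) mod f = 1
Since z^(4) = 1, the order of z divides 4 < 8; not primitive.

No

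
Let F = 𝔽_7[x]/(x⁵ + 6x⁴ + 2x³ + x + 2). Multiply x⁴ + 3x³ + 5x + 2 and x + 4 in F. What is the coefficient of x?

Multiply in 𝔽_7[x]: (x⁴ + 3x³ + 5x + 2)·(x + 4) = x⁵ + 5x³ + 5x² + x + 1.
Reduce using x⁵ ≡ x⁴ + 5x³ + 6x + 5 (mod x⁵ + 6x⁴ + 2x³ + x + 2).
Reduced: x⁴ + 3x³ + 5x² + 6.

0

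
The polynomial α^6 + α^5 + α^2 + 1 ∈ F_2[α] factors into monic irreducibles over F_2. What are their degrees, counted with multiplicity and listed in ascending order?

Write f(α) = α^6 + α^5 + α^2 + 1.
Roots in F_2: f(0) = 1; f(1) = 0 → root.
Linear factors from roots: (α + 1).
Complete factorization: f(α) = (α + 1)·(α^2 + α + 1)·(α^3 + α^2 + 1).
Factor degrees with multiplicity: 1 + 2 + 3 = 6.

1, 2, 3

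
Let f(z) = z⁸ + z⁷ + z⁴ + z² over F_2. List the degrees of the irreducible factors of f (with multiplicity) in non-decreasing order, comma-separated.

1, 1, 1, 2, 3

Roots in F_2: f(0) = 0 → root; f(1) = 0 → root.
Linear factors from roots: (z), (z + 1).
Complete factorization: f(z) = (z + 1)·(z)^2·(z² + z + 1)·(z³ + z² + 1).
Factor degrees with multiplicity: 1 + 1 + 1 + 2 + 3 = 8.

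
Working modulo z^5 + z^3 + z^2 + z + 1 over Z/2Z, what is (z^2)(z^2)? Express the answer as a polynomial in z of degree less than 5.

z^4

Multiply in Z/2Z[z]: (z^2)·(z^2) = z^4.
Reduced: z^4.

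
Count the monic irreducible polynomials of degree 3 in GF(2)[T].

Gauss's count: N_{2}(3) = (1/3) Σ_{d|3} μ(3/d)·2^d.
Divisors of 3: 1, 3; μ(3/d) for each: -1, 1.
Σ = − 2^1 + 2^3 = 6.
N = 6/3 = 2.

2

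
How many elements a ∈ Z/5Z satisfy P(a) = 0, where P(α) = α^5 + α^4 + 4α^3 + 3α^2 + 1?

Evaluate at each of the 5 elements of Z/5Z:
P(0) = 1; P(1) = 0 → root; P(2) = 3; P(3) = 0 → root; P(4) = 0 → root.
Roots: {1, 3, 4}.

3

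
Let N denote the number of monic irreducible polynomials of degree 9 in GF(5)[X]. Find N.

The number of monic irreducibles of degree 9 over GF(5) is (1/9)·Σ_{d∣9} μ(9/d) 5^d.
Divisors of 9: 1, 3, 9; μ(9/d) for each: 0, -1, 1.
Σ = − 5^3 + 5^9 = 1953000.
N = 1953000/9 = 217000.

217000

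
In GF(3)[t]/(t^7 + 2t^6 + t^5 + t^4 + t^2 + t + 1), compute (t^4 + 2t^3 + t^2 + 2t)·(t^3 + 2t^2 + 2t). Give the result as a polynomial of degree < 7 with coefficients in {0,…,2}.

Multiply in GF(3)[t]: (t^4 + 2t^3 + t^2 + 2t)·(t^3 + 2t^2 + 2t) = t^7 + t^6 + t^5 + 2t^4 + t^2.
Reduce using t^7 ≡ t^6 + 2t^5 + 2t^4 + 2t^2 + 2t + 2 (mod t^7 + 2t^6 + t^5 + t^4 + t^2 + t + 1).
Reduced: 2t^6 + t^4 + 2t + 2.

2t^6 + t^4 + 2t + 2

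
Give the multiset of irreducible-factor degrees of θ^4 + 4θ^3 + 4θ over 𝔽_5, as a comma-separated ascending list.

Write g(θ) = θ^4 + 4θ^3 + 4θ.
Roots in 𝔽_5: g(0) = 0 → root; g(1) = 4; g(2) = 1; g(3) = 1; g(4) = 3.
Linear factors from roots: (θ).
Complete factorization: g(θ) = (θ)·(θ^3 + 4θ^2 + 4).
Factor degrees with multiplicity: 1 + 3 = 4.

1, 3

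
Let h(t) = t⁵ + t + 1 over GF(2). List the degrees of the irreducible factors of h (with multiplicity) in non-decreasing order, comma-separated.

Roots in GF(2): h(0) = 1; h(1) = 1.
Complete factorization: h(t) = (t² + t + 1)·(t³ + t² + 1).
Factor degrees with multiplicity: 2 + 3 = 5.

2, 3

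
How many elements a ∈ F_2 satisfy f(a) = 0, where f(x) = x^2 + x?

Evaluate at each of the 2 elements of F_2:
f(0) = 0 → root; f(1) = 0 → root.
Roots: {0, 1}.

2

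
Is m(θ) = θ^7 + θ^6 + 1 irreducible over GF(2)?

Check for roots in GF(2): m(0) = 1; m(1) = 1.
No roots, so no linear factors.
Monic irreducibles of degree 2 over GF(2): θ^2 + θ + 1.
None of them divide m (all give nonzero remainder).
Monic irreducibles of degree 3 over GF(2): θ^3 + θ + 1, θ^3 + θ^2 + 1.
None of them divide m (all give nonzero remainder).
No irreducible factor of degree ≤ 3 exists, so m is irreducible over GF(2).

Yes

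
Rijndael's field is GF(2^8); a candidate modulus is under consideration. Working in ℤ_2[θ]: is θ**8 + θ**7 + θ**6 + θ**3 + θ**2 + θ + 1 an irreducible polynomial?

Yes

Write m(θ) = θ**8 + θ**7 + θ**6 + θ**3 + θ**2 + θ + 1.
Check for roots in ℤ_2: m(0) = 1; m(1) = 1.
No roots, so no linear factors.
Monic irreducibles of degree 2 over GF(2): θ**2 + θ + 1.
None of them divide m (all give nonzero remainder).
Monic irreducibles of degree 3 over GF(2): θ**3 + θ + 1, θ**3 + θ**2 + 1.
None of them divide m (all give nonzero remainder).
Monic irreducibles of degree 4 over GF(2): θ**4 + θ + 1, θ**4 + θ**3 + 1, θ**4 + θ**3 + θ**2 + θ + 1.
None of them divide m (all give nonzero remainder).
No irreducible factor of degree ≤ 4 exists, so m is irreducible over GF(2).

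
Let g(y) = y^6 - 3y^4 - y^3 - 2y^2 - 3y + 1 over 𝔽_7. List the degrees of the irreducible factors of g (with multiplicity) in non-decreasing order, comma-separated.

1, 2, 3

Linear factors from roots: (y - 1).
Complete factorization: g(y) = (y - 1)·(y^2 + 2y + 2)·(y^3 - y^2 - 2y + 3).
Factor degrees with multiplicity: 1 + 2 + 3 = 6.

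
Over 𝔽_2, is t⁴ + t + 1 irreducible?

Write g(t) = t⁴ + t + 1.
Check for roots in 𝔽_2: g(0) = 1; g(1) = 1.
No roots, so no linear factors.
Monic irreducibles of degree 2 over GF(2): t² + t + 1.
None of them divide g (all give nonzero remainder).
No irreducible factor of degree ≤ 2 exists, so g is irreducible over GF(2).

Yes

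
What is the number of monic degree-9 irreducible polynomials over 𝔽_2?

56

x^(2^9) − x is the product of all monic irreducibles of degree dividing 9; Möbius inversion gives N = (1/9) Σ μ(9/d)·2^d.
Divisors of 9: 1, 3, 9; μ(9/d) for each: 0, -1, 1.
Σ = − 2^3 + 2^9 = 504.
N = 504/9 = 56.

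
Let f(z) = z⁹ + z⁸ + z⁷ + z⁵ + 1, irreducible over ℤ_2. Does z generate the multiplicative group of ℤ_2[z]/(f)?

|GF(2^9)^×| = 2^9 − 1 = 511. Prime factorization: 511 = 7·73.
f is primitive ⇔ z has order 511 in GF(2)[z]/(f), i.e. z^(511/q) ≠ 1 for each prime q | 511.
z^(73) mod f = 1
z^(7) mod f = z⁷.
Since z^(73) = 1, the order of z divides 73 < 511; not primitive.

No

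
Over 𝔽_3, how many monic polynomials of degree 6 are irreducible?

By the necklace-counting formula, N_3(6) = (1/6) Σ_{d|6} μ(6/d)·3^d.
Divisors of 6: 1, 2, 3, 6; μ(6/d) for each: 1, -1, -1, 1.
Σ = 3^1 − 3^2 − 3^3 + 3^6 = 696.
N = 696/6 = 116.

116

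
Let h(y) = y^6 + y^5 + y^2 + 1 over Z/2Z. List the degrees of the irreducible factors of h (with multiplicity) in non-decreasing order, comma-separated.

1, 2, 3

Roots in Z/2Z: h(0) = 1; h(1) = 0 → root.
Linear factors from roots: (y + 1).
Complete factorization: h(y) = (y + 1)·(y^2 + y + 1)·(y^3 + y^2 + 1).
Factor degrees with multiplicity: 1 + 2 + 3 = 6.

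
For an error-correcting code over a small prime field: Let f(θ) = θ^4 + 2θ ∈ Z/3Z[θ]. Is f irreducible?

No

Check for roots in Z/3Z: f(0) = 0 → root; f(1) = 0 → root; f(2) = 2.
f(0) = 0, so (θ) divides f(θ); f is reducible.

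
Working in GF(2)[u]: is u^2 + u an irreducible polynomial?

No

Write m(u) = u^2 + u.
Check for roots in GF(2): m(0) = 0 → root; m(1) = 0 → root.
m(0) = 0, so (u) divides m(u); m is reducible.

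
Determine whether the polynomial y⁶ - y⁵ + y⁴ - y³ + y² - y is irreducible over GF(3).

Write g(y) = y⁶ - y⁵ + y⁴ - y³ + y² - y.
Check for roots in GF(3): g(0) = 0 → root; g(1) = 0 → root; g(2) = 0 → root.
g(0) = 0, so (y) divides g(y); g is reducible.

No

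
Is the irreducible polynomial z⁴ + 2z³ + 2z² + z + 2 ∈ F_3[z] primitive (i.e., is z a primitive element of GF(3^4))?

Write f(z) = z⁴ + 2z³ + 2z² + z + 2.
|GF(3^4)^×| = 3^4 − 1 = 80. Prime factorization: 80 = 2^4·5.
f is primitive ⇔ z has order 80 in GF(3)[z]/(f), i.e. z^(80/q) ≠ 1 for each prime q | 80.
z^(40) mod f = 2.
z^(16) mod f = z² + 2z.
None equal 1, so z has full order 80; f is primitive.

Yes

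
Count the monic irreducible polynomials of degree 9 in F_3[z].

2184

The number of monic irreducibles of degree 9 over GF(3) is (1/9)·Σ_{d∣9} μ(9/d) 3^d.
Divisors of 9: 1, 3, 9; μ(9/d) for each: 0, -1, 1.
Σ = − 3^3 + 3^9 = 19656.
N = 19656/9 = 2184.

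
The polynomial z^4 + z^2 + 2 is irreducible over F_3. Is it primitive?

No

Write f(z) = z^4 + z^2 + 2.
|GF(3^4)^×| = 3^4 − 1 = 80. Prime factorization: 80 = 2^4·5.
f is primitive ⇔ z has order 80 in GF(3)[z]/(f), i.e. z^(80/q) ≠ 1 for each prime q | 80.
z^(40) mod f = 2.
z^(16) mod f = 1
Since z^(16) = 1, the order of z divides 16 < 80; not primitive.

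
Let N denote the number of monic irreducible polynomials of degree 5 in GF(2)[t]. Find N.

6

By the necklace-counting formula, N_2(5) = (1/5) Σ_{d|5} μ(5/d)·2^d.
Divisors of 5: 1, 5; μ(5/d) for each: -1, 1.
Σ = − 2^1 + 2^5 = 30.
N = 30/5 = 6.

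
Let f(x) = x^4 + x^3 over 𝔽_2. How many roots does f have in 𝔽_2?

2

Evaluate at each of the 2 elements of 𝔽_2:
f(0) = 0 → root; f(1) = 0 → root.
Roots: {0, 1}.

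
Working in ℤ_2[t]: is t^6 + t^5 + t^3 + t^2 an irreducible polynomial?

No

Write g(t) = t^6 + t^5 + t^3 + t^2.
Check for roots in ℤ_2: g(0) = 0 → root; g(1) = 0 → root.
g(0) = 0, so (t) divides g(t); g is reducible.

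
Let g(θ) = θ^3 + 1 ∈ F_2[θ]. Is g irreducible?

Check for roots in F_2: g(0) = 1; g(1) = 0 → root.
g(1) = 0, so (θ − 1) divides g(θ); g is reducible.

No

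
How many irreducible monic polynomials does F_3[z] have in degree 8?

810

Gauss's count: N_{3}(8) = (1/8) Σ_{d|8} μ(8/d)·3^d.
Divisors of 8: 1, 2, 4, 8; μ(8/d) for each: 0, 0, -1, 1.
Σ = − 3^4 + 3^8 = 6480.
N = 6480/8 = 810.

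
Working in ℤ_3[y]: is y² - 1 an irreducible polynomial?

No

Write m(y) = y² - 1.
Check for roots in ℤ_3: m(0) = 2; m(1) = 0 → root; m(2) = 0 → root.
m(1) = 0, so (y − 1) divides m(y); m is reducible.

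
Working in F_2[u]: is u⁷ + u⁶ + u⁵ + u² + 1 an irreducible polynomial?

Write P(u) = u⁷ + u⁶ + u⁵ + u² + 1.
Check for roots in F_2: P(0) = 1; P(1) = 1.
No roots, so no linear factors.
Monic irreducibles of degree 2 over GF(2): u² + u + 1.
None of them divide P (all give nonzero remainder).
Monic irreducibles of degree 3 over GF(2): u³ + u + 1, u³ + u² + 1.
None of them divide P (all give nonzero remainder).
No irreducible factor of degree ≤ 3 exists, so P is irreducible over GF(2).

Yes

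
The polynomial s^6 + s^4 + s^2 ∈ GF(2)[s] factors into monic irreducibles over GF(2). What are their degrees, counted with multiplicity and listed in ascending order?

Write h(s) = s^6 + s^4 + s^2.
Roots in GF(2): h(0) = 0 → root; h(1) = 1.
Linear factors from roots: (s).
Complete factorization: h(s) = (s)^2·(s^2 + s + 1)^2.
Factor degrees with multiplicity: 1 + 1 + 2 + 2 = 6.

1, 1, 2, 2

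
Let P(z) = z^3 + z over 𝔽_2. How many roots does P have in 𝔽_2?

2

Evaluate at each of the 2 elements of 𝔽_2:
P(0) = 0 → root; P(1) = 0 → root.
Roots: {0, 1}.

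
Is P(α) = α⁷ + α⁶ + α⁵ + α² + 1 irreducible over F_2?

Yes

Check for roots in F_2: P(0) = 1; P(1) = 1.
No roots, so no linear factors.
Monic irreducibles of degree 2 over GF(2): α² + α + 1.
None of them divide P (all give nonzero remainder).
Monic irreducibles of degree 3 over GF(2): α³ + α + 1, α³ + α² + 1.
None of them divide P (all give nonzero remainder).
No irreducible factor of degree ≤ 3 exists, so P is irreducible over GF(2).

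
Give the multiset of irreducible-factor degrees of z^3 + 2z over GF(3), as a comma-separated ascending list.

1, 1, 1

Write h(z) = z^3 + 2z.
Roots in GF(3): h(0) = 0 → root; h(1) = 0 → root; h(2) = 0 → root.
Linear factors from roots: (z), (z + 2), (z + 1).
Complete factorization: h(z) = (z)·(z + 1)·(z + 2).
Factor degrees with multiplicity: 1 + 1 + 1 = 3.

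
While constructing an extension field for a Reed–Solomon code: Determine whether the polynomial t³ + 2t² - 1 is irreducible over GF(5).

Write P(t) = t³ + 2t² - 1.
Check for roots in GF(5): P(0) = 4; P(1) = 2; P(2) = 0 → root; P(3) = 4; P(4) = 0 → root.
P(2) = 0, so (t − 2) divides P(t); P is reducible.

No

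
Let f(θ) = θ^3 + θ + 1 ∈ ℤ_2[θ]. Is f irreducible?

Yes

Check for roots in ℤ_2: f(0) = 1; f(1) = 1.
No roots. A degree-3 polynomial over a field with no linear factor is irreducible.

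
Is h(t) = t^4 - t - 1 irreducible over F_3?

Yes

Check for roots in F_3: h(0) = 2; h(1) = 2; h(2) = 1.
No roots, so no linear factors.
Monic irreducibles of degree 2 over GF(3): t^2 + 1, t^2 + t - 1, t^2 - t - 1.
None of them divide h (all give nonzero remainder).
No irreducible factor of degree ≤ 2 exists, so h is irreducible over GF(3).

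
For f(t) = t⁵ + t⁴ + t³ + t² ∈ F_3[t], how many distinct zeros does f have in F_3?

Evaluate at each of the 3 elements of F_3:
f(0) = 0 → root; f(1) = 1; f(2) = 0 → root.
Roots: {0, 2}.

2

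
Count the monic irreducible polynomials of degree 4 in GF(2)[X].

3

By the necklace-counting formula, N_2(4) = (1/4) Σ_{d|4} μ(4/d)·2^d.
Divisors of 4: 1, 2, 4; μ(4/d) for each: 0, -1, 1.
Σ = − 2^2 + 2^4 = 12.
N = 12/4 = 3.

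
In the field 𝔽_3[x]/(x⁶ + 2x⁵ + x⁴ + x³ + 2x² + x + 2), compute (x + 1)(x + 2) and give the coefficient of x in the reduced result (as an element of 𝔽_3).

0

Multiply in 𝔽_3[x]: (x + 1)·(x + 2) = x² + 2.
Reduced: x² + 2.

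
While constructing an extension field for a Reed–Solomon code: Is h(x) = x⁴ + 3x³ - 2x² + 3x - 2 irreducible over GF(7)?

Yes

Check for roots in GF(7): h(0) = 5; h(1) = 3; h(2) = 1; h(3) = 4; h(4) = 6; h(5) = 4; h(6) = 5.
No roots, so no linear factors.
Degree-2 irreducible divisors: test the 21 monic irreducibles of degree 2 over GF(7).
None of them divide h (all give nonzero remainder).
No irreducible factor of degree ≤ 2 exists, so h is irreducible over GF(7).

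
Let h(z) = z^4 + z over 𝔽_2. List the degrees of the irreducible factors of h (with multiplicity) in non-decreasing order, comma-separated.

1, 1, 2

Roots in 𝔽_2: h(0) = 0 → root; h(1) = 0 → root.
Linear factors from roots: (z), (z + 1).
Complete factorization: h(z) = (z)·(z + 1)·(z^2 + z + 1).
Factor degrees with multiplicity: 1 + 1 + 2 = 4.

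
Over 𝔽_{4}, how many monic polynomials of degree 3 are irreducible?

20

By the necklace-counting formula, N_4(3) = (1/3) Σ_{d|3} μ(3/d)·4^d.
Divisors of 3: 1, 3; μ(3/d) for each: -1, 1.
Σ = − 4^1 + 4^3 = 60.
N = 60/3 = 20.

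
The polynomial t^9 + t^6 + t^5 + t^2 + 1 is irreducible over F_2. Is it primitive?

Write f(t) = t^9 + t^6 + t^5 + t^2 + 1.
|GF(2^9)^×| = 2^9 − 1 = 511. Prime factorization: 511 = 7·73.
f is primitive ⇔ t has order 511 in GF(2)[t]/(f), i.e. t^(511/q) ≠ 1 for each prime q | 511.
t^(73) mod f = 1
t^(7) mod f = t^7.
Since t^(73) = 1, the order of t divides 73 < 511; not primitive.

No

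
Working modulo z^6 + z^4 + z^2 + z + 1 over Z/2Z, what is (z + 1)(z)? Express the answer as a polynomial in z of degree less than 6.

Multiply in Z/2Z[z]: (z + 1)·(z) = z^2 + z.
Reduced: z^2 + z.

z^2 + z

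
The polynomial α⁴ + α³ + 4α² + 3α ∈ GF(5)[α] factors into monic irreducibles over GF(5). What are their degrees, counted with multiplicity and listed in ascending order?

Write g(α) = α⁴ + α³ + 4α² + 3α.
Roots in GF(5): g(0) = 0 → root; g(1) = 4; g(2) = 1; g(3) = 3; g(4) = 1.
Linear factors from roots: (α).
Complete factorization: g(α) = (α)·(α³ + α² + 4α + 3).
Factor degrees with multiplicity: 1 + 3 = 4.

1, 3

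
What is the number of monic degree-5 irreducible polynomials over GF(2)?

6

By the necklace-counting formula, N_2(5) = (1/5) Σ_{d|5} μ(5/d)·2^d.
Divisors of 5: 1, 5; μ(5/d) for each: -1, 1.
Σ = − 2^1 + 2^5 = 30.
N = 30/5 = 6.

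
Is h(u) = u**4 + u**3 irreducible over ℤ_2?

No

Check for roots in ℤ_2: h(0) = 0 → root; h(1) = 0 → root.
h(0) = 0, so (u) divides h(u); h is reducible.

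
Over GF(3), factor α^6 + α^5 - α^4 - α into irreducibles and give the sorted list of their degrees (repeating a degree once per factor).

Write f(α) = α^6 + α^5 - α^4 - α.
Roots in GF(3): f(0) = 0 → root; f(1) = 0 → root; f(2) = 0 → root.
Linear factors from roots: (α), (α - 1), (α + 1).
Complete factorization: f(α) = (α)·(α + 1)·(α - 1)^2·(α^2 - α - 1).
Factor degrees with multiplicity: 1 + 1 + 1 + 1 + 2 = 6.

1, 1, 1, 1, 2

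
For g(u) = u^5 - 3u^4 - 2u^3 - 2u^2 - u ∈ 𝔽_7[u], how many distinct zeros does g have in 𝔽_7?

4

Evaluate at each of the 7 elements of 𝔽_7:
g(0) = 0 → root; g(1) = 0 → root; g(2) = 0 → root; g(3) = 2; g(4) = 1; g(5) = 0 → root; g(6) = 4.
Roots: {0, 1, 2, 5}.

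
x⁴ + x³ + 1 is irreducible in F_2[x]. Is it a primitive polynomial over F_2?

Yes

Write f(x) = x⁴ + x³ + 1.
|GF(2^4)^×| = 2^4 − 1 = 15. Prime factorization: 15 = 3·5.
f is primitive ⇔ x has order 15 in GF(2)[x]/(f), i.e. x^(15/q) ≠ 1 for each prime q | 15.
x^(5) mod f = x³ + x + 1.
x^(3) mod f = x³.
None equal 1, so x has full order 15; f is primitive.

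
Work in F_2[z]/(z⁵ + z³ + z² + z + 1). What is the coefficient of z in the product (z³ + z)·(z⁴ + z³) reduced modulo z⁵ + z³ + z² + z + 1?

1

Multiply in F_2[z]: (z³ + z)·(z⁴ + z³) = z⁷ + z⁶ + z⁵ + z⁴.
Reduce using z⁵ ≡ z³ + z² + z + 1 (mod z⁵ + z³ + z² + z + 1).
Reduced: z⁴ + z.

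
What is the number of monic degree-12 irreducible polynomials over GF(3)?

44220

Gauss's count: N_{3}(12) = (1/12) Σ_{d|12} μ(12/d)·3^d.
Divisors of 12: 1, 2, 3, 4, 6, 12; μ(12/d) for each: 0, 1, 0, -1, -1, 1.
Σ = 3^2 − 3^4 − 3^6 + 3^12 = 530640.
N = 530640/12 = 44220.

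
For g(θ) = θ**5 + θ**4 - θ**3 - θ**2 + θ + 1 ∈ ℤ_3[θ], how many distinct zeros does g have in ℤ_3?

1

Evaluate at each of the 3 elements of ℤ_3:
g(0) = 1; g(1) = 2; g(2) = 0 → root.
Roots: {2}.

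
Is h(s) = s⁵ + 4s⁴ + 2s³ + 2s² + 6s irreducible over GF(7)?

No

Check for roots in GF(7): h(0) = 0 → root; h(1) = 1; h(2) = 6; h(3) = 6; h(4) = 6; h(5) = 5; h(6) = 4.
h(0) = 0, so (s) divides h(s); h is reducible.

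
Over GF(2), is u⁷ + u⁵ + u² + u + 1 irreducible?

Write g(u) = u⁷ + u⁵ + u² + u + 1.
Check for roots in GF(2): g(0) = 1; g(1) = 1.
No roots, so no linear factors.
Monic irreducibles of degree 2 over GF(2): u² + u + 1.
None of them divide g (all give nonzero remainder).
Monic irreducibles of degree 3 over GF(2): u³ + u + 1, u³ + u² + 1.
None of them divide g (all give nonzero remainder).
No irreducible factor of degree ≤ 3 exists, so g is irreducible over GF(2).

Yes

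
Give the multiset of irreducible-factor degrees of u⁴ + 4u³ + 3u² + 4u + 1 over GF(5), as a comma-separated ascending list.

2, 2

Write f(u) = u⁴ + 4u³ + 3u² + 4u + 1.
Roots in GF(5): f(0) = 1; f(1) = 3; f(2) = 4; f(3) = 4; f(4) = 2.
Complete factorization: f(u) = (u² + u + 2)·(u² + 3u + 3).
Factor degrees with multiplicity: 2 + 2 = 4.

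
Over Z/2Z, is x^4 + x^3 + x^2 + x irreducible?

Write h(x) = x^4 + x^3 + x^2 + x.
Check for roots in Z/2Z: h(0) = 0 → root; h(1) = 0 → root.
h(0) = 0, so (x) divides h(x); h is reducible.

No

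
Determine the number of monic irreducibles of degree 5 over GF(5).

624

The number of monic irreducibles of degree 5 over GF(5) is (1/5)·Σ_{d∣5} μ(5/d) 5^d.
Divisors of 5: 1, 5; μ(5/d) for each: -1, 1.
Σ = − 5^1 + 5^5 = 3120.
N = 3120/5 = 624.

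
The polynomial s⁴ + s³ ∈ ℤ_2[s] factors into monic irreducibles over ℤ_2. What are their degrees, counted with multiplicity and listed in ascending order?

1, 1, 1, 1

Write g(s) = s⁴ + s³.
Roots in ℤ_2: g(0) = 0 → root; g(1) = 0 → root.
Linear factors from roots: (s), (s + 1).
Complete factorization: g(s) = (s + 1)·(s)^3.
Factor degrees with multiplicity: 1 + 1 + 1 + 1 = 4.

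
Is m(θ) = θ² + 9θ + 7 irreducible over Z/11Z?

Check each element of Z/11Z for a root: m(0)=7, m(1)=6, m(2)=7, m(3)=10, m(4)=4, m(5)=0, m(6)=9, m(7)=9, m(8)=0, m(9)=4, m(10)=10.
m(5) = 0, so (θ − 5) divides m(θ); m is reducible.

No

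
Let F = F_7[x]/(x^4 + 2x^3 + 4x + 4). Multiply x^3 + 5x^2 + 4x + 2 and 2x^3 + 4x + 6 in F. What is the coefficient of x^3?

Multiply in F_7[x]: (x^3 + 5x^2 + 4x + 2)·(2x^3 + 4x + 6) = 2x^6 + 3x^5 + 5x^4 + 2x^3 + 4x^2 + 4x + 5.
Reduce using x^4 ≡ 5x^3 + 3x + 3 (mod x^4 + 2x^3 + 4x + 4).
Reduced: x^3 + x + 5.

1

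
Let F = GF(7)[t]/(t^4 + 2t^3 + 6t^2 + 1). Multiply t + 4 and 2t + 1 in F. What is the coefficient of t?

Multiply in GF(7)[t]: (t + 4)·(2t + 1) = 2t^2 + 2t + 4.
Reduced: 2t^2 + 2t + 4.

2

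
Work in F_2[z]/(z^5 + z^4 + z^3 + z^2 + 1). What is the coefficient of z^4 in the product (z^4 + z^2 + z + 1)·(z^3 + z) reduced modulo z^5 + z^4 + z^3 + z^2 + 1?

1

Multiply in F_2[z]: (z^4 + z^2 + z + 1)·(z^3 + z) = z^7 + z^4 + z^2 + z.
Reduce using z^5 ≡ z^4 + z^3 + z^2 + 1 (mod z^5 + z^4 + z^3 + z^2 + 1).
Reduced: z^4 + z^3.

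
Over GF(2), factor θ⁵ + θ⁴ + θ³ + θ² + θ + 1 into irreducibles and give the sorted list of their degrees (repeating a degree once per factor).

1, 2, 2

Write g(θ) = θ⁵ + θ⁴ + θ³ + θ² + θ + 1.
Roots in GF(2): g(0) = 1; g(1) = 0 → root.
Linear factors from roots: (θ + 1).
Complete factorization: g(θ) = (θ + 1)·(θ² + θ + 1)^2.
Factor degrees with multiplicity: 1 + 2 + 2 = 5.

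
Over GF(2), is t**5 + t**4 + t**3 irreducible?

Write h(t) = t**5 + t**4 + t**3.
Check for roots in GF(2): h(0) = 0 → root; h(1) = 1.
h(0) = 0, so (t) divides h(t); h is reducible.

No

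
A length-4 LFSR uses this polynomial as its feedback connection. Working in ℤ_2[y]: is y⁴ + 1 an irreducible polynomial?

No

Write h(y) = y⁴ + 1.
Check for roots in ℤ_2: h(0) = 1; h(1) = 0 → root.
h(1) = 0, so (y − 1) divides h(y); h is reducible.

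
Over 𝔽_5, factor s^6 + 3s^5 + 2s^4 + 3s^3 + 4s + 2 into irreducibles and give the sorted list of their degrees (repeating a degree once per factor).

Write f(s) = s^6 + 3s^5 + 2s^4 + 3s^3 + 4s + 2.
Roots in 𝔽_5: f(0) = 2; f(1) = 0 → root; f(2) = 1; f(3) = 0 → root; f(4) = 0 → root.
Linear factors from roots: (s + 4), (s + 2), (s + 1).
Complete factorization: f(s) = (s + 1)·(s + 2)·(s + 4)·(s^3 + s^2 + s + 4).
Factor degrees with multiplicity: 1 + 1 + 1 + 3 = 6.

1, 1, 1, 3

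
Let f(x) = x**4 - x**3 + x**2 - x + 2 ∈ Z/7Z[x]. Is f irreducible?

Yes

Check for roots in Z/7Z: f(0) = 2; f(1) = 2; f(2) = 5; f(3) = 6; f(4) = 3; f(5) = 4; f(6) = 6.
No roots, so no linear factors.
Degree-2 irreducible divisors: test the 21 monic irreducibles of degree 2 over GF(7).
None of them divide f (all give nonzero remainder).
No irreducible factor of degree ≤ 2 exists, so f is irreducible over GF(7).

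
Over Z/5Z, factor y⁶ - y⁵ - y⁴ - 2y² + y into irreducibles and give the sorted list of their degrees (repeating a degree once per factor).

1, 1, 1, 3

Write f(y) = y⁶ - y⁵ - y⁴ - 2y² + y.
Roots in Z/5Z: f(0) = 0 → root; f(1) = 3; f(2) = 0 → root; f(3) = 0 → root; f(4) = 3.
Linear factors from roots: (y), (y - 2), (y + 2).
Complete factorization: f(y) = (y)·(y + 2)·(y - 2)·(y³ - y² - 2y + 1).
Factor degrees with multiplicity: 1 + 1 + 1 + 3 = 6.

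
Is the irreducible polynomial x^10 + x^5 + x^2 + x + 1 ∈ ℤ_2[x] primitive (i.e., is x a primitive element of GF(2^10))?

Write f(x) = x^10 + x^5 + x^2 + x + 1.
|GF(2^10)^×| = 2^10 − 1 = 1023. Prime factorization: 1023 = 3·11·31.
f is primitive ⇔ x has order 1023 in GF(2)[x]/(f), i.e. x^(1023/q) ≠ 1 for each prime q | 1023.
x^(341) mod f = x^5 + x.
x^(93) mod f = x^9 + x^8.
x^(33) mod f = x^9 + x^8 + x^6 + x^5 + x^4 + x + 1.
None equal 1, so x has full order 1023; f is primitive.

Yes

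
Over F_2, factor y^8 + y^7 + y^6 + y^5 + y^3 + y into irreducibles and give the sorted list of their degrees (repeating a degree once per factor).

1, 1, 1, 2, 3

Write h(y) = y^8 + y^7 + y^6 + y^5 + y^3 + y.
Roots in F_2: h(0) = 0 → root; h(1) = 0 → root.
Linear factors from roots: (y), (y + 1).
Complete factorization: h(y) = (y)·(y + 1)^2·(y^2 + y + 1)·(y^3 + y + 1).
Factor degrees with multiplicity: 1 + 1 + 1 + 2 + 3 = 8.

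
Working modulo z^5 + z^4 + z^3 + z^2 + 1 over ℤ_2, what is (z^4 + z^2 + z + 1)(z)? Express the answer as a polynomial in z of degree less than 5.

Multiply in ℤ_2[z]: (z^4 + z^2 + z + 1)·(z) = z^5 + z^3 + z^2 + z.
Reduce using z^5 ≡ z^4 + z^3 + z^2 + 1 (mod z^5 + z^4 + z^3 + z^2 + 1).
Reduced: z^4 + z + 1.

z^4 + z + 1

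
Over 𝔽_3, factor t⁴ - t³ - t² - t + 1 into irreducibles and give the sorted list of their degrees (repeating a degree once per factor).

Write h(t) = t⁴ - t³ - t² - t + 1.
Roots in 𝔽_3: h(0) = 1; h(1) = 2; h(2) = 0 → root.
Linear factors from roots: (t + 1).
Complete factorization: h(t) = (t + 1)^2·(t² + 1).
Factor degrees with multiplicity: 1 + 1 + 2 = 4.

1, 1, 2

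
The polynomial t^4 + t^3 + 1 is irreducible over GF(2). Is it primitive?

Write f(t) = t^4 + t^3 + 1.
|GF(2^4)^×| = 2^4 − 1 = 15. Prime factorization: 15 = 3·5.
f is primitive ⇔ t has order 15 in GF(2)[t]/(f), i.e. t^(15/q) ≠ 1 for each prime q | 15.
t^(5) mod f = t^3 + t + 1.
t^(3) mod f = t^3.
None equal 1, so t has full order 15; f is primitive.

Yes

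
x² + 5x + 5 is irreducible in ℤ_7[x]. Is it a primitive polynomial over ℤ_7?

Write f(x) = x² + 5x + 5.
|GF(7^2)^×| = 7^2 − 1 = 48. Prime factorization: 48 = 2^4·3.
f is primitive ⇔ x has order 48 in GF(7)[x]/(f), i.e. x^(48/q) ≠ 1 for each prime q | 48.
x^(24) mod f = 6.
x^(16) mod f = 4.
None equal 1, so x has full order 48; f is primitive.

Yes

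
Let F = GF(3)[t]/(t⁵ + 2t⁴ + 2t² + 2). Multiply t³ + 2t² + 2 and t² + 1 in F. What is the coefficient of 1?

0

Multiply in GF(3)[t]: (t³ + 2t² + 2)·(t² + 1) = t⁵ + 2t⁴ + t³ + t² + 2.
Reduce using t⁵ ≡ t⁴ + t² + 1 (mod t⁵ + 2t⁴ + 2t² + 2).
Reduced: t³ + 2t².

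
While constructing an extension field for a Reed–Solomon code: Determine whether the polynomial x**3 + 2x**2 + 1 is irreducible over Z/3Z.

Write g(x) = x**3 + 2x**2 + 1.
Check for roots in Z/3Z: g(0) = 1; g(1) = 1; g(2) = 2.
No roots. A degree-3 polynomial over a field with no linear factor is irreducible.

Yes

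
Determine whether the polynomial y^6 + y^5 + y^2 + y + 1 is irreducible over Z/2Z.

Write g(y) = y^6 + y^5 + y^2 + y + 1.
Check for roots in Z/2Z: g(0) = 1; g(1) = 1.
No roots, so no linear factors.
Monic irreducibles of degree 2 over GF(2): y^2 + y + 1.
None of them divide g (all give nonzero remainder).
Monic irreducibles of degree 3 over GF(2): y^3 + y + 1, y^3 + y^2 + 1.
None of them divide g (all give nonzero remainder).
No irreducible factor of degree ≤ 3 exists, so g is irreducible over GF(2).

Yes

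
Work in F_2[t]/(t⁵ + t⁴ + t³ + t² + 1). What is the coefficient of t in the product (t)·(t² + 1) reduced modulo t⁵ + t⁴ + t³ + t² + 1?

Multiply in F_2[t]: (t)·(t² + 1) = t³ + t.
Reduced: t³ + t.

1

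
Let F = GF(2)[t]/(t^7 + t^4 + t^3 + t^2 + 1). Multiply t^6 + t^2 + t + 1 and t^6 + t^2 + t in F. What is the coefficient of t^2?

0

Multiply in GF(2)[t]: (t^6 + t^2 + t + 1)·(t^6 + t^2 + t) = t^12 + t^6 + t^4 + t.
Reduce using t^7 ≡ t^4 + t^3 + t^2 + 1 (mod t^7 + t^4 + t^3 + t^2 + 1).
Reduced: t^5 + 1.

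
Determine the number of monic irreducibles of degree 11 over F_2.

186

By the necklace-counting formula, N_2(11) = (1/11) Σ_{d|11} μ(11/d)·2^d.
Divisors of 11: 1, 11; μ(11/d) for each: -1, 1.
Σ = − 2^1 + 2^11 = 2046.
N = 2046/11 = 186.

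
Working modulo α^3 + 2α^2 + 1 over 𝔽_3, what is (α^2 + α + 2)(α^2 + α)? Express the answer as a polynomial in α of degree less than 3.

Multiply in 𝔽_3[α]: (α^2 + α + 2)·(α^2 + α) = α^4 + 2α^3 + 2α.
Reduce using α^3 ≡ α^2 + 2 (mod α^3 + 2α^2 + 1).
Reduced: α.

α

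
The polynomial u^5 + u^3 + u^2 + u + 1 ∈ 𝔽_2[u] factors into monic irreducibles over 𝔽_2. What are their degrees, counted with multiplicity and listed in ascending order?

Write h(u) = u^5 + u^3 + u^2 + u + 1.
Roots in 𝔽_2: h(0) = 1; h(1) = 1.
Complete factorization: h(u) = (u^5 + u^3 + u^2 + u + 1).
Factor degrees with multiplicity: 5 = 5.

5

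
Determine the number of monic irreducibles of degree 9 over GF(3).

The number of monic irreducibles of degree 9 over GF(3) is (1/9)·Σ_{d∣9} μ(9/d) 3^d.
Divisors of 9: 1, 3, 9; μ(9/d) for each: 0, -1, 1.
Σ = − 3^3 + 3^9 = 19656.
N = 19656/9 = 2184.

2184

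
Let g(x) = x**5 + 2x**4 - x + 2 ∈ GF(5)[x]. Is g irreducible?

Check for roots in GF(5): g(0) = 2; g(1) = 4; g(2) = 4; g(3) = 4; g(4) = 4.
No roots, so no linear factors.
Degree-2 irreducible divisors: test the 10 monic irreducibles of degree 2 over GF(5).
None of them divide g (all give nonzero remainder).
No irreducible factor of degree ≤ 2 exists, so g is irreducible over GF(5).

Yes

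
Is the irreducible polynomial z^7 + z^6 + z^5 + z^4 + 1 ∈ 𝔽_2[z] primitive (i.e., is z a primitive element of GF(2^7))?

Write f(z) = z^7 + z^6 + z^5 + z^4 + 1.
|GF(2^7)^×| = 2^7 − 1 = 127. Prime factorization: 127 = 127.
f is primitive ⇔ z has order 127 in GF(2)[z]/(f), i.e. z^(127/q) ≠ 1 for each prime q | 127.
z^(1) mod f = z.
None equal 1, so z has full order 127; f is primitive.

Yes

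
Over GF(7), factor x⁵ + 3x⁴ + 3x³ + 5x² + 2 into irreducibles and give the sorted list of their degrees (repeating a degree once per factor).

1, 1, 1, 1, 1

Write f(x) = x⁵ + 3x⁴ + 3x³ + 5x² + 2.
Linear factors from roots: (x + 6), (x + 5), (x + 2).
Complete factorization: f(x) = (x + 5)·(x + 6)·(x + 2)^3.
Factor degrees with multiplicity: 1 + 1 + 1 + 1 + 1 = 5.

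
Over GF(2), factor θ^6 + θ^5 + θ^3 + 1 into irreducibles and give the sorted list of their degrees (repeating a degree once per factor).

Write h(θ) = θ^6 + θ^5 + θ^3 + 1.
Roots in GF(2): h(0) = 1; h(1) = 0 → root.
Linear factors from roots: (θ + 1).
Complete factorization: h(θ) = (θ + 1)^3·(θ^3 + θ + 1).
Factor degrees with multiplicity: 1 + 1 + 1 + 3 = 6.

1, 1, 1, 3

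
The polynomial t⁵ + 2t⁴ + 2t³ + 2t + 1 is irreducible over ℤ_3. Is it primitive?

Write f(t) = t⁵ + 2t⁴ + 2t³ + 2t + 1.
|GF(3^5)^×| = 3^5 − 1 = 242. Prime factorization: 242 = 2·11^2.
f is primitive ⇔ t has order 242 in GF(3)[t]/(f), i.e. t^(242/q) ≠ 1 for each prime q | 242.
t^(121) mod f = 2.
t^(22) mod f = t⁴ + t.
None equal 1, so t has full order 242; f is primitive.

Yes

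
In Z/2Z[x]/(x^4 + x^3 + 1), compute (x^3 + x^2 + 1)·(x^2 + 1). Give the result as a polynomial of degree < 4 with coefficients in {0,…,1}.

x^3 + x + 1

Multiply in Z/2Z[x]: (x^3 + x^2 + 1)·(x^2 + 1) = x^5 + x^4 + x^3 + 1.
Reduce using x^4 ≡ x^3 + 1 (mod x^4 + x^3 + 1).
Reduced: x^3 + x + 1.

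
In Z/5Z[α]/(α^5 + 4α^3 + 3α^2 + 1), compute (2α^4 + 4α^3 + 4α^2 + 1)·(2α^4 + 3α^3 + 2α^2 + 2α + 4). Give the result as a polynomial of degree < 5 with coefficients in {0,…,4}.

2α^4 + α^2 + 4α + 3

Multiply in Z/5Z[α]: (2α^4 + 4α^3 + 4α^2 + 1)·(2α^4 + 3α^3 + 2α^2 + 2α + 4) = 4α^8 + 4α^7 + 4α^6 + 4α^5 + α^4 + 2α^3 + 3α^2 + 2α + 4.
Reduce using α^5 ≡ α^3 + 2α^2 + 4 (mod α^5 + 4α^3 + 3α^2 + 1).
Reduced: 2α^4 + α^2 + 4α + 3.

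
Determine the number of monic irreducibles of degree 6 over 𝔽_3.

116

Gauss's count: N_{3}(6) = (1/6) Σ_{d|6} μ(6/d)·3^d.
Divisors of 6: 1, 2, 3, 6; μ(6/d) for each: 1, -1, -1, 1.
Σ = 3^1 − 3^2 − 3^3 + 3^6 = 696.
N = 696/6 = 116.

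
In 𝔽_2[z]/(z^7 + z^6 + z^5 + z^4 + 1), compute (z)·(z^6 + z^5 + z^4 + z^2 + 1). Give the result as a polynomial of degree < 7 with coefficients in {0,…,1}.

z^4 + z^3 + z + 1

Multiply in 𝔽_2[z]: (z)·(z^6 + z^5 + z^4 + z^2 + 1) = z^7 + z^6 + z^5 + z^3 + z.
Reduce using z^7 ≡ z^6 + z^5 + z^4 + 1 (mod z^7 + z^6 + z^5 + z^4 + 1).
Reduced: z^4 + z^3 + z + 1.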